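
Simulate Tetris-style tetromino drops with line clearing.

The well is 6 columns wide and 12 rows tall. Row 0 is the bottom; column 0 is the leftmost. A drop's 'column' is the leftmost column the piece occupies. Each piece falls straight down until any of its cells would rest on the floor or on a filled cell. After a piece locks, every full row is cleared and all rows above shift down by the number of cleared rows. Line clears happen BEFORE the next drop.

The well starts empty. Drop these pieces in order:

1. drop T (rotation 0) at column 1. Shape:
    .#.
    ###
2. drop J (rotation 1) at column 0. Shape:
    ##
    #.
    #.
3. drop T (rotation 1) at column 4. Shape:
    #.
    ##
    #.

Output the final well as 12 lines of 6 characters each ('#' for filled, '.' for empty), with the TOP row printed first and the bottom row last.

Answer: ......
......
......
......
......
......
......
......
......
##..#.
#.#.##
#####.

Derivation:
Drop 1: T rot0 at col 1 lands with bottom-row=0; cleared 0 line(s) (total 0); column heights now [0 1 2 1 0 0], max=2
Drop 2: J rot1 at col 0 lands with bottom-row=0; cleared 0 line(s) (total 0); column heights now [3 3 2 1 0 0], max=3
Drop 3: T rot1 at col 4 lands with bottom-row=0; cleared 0 line(s) (total 0); column heights now [3 3 2 1 3 2], max=3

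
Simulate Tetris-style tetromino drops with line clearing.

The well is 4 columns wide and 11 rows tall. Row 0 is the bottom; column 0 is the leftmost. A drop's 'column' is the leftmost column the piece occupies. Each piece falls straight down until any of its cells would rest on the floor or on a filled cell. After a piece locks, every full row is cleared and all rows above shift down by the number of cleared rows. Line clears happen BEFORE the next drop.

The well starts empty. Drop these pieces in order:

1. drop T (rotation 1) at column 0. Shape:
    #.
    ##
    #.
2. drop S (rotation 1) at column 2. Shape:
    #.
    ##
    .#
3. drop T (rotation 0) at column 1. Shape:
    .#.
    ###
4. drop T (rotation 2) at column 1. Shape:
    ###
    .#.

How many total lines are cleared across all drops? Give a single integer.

Answer: 1

Derivation:
Drop 1: T rot1 at col 0 lands with bottom-row=0; cleared 0 line(s) (total 0); column heights now [3 2 0 0], max=3
Drop 2: S rot1 at col 2 lands with bottom-row=0; cleared 1 line(s) (total 1); column heights now [2 0 2 1], max=2
Drop 3: T rot0 at col 1 lands with bottom-row=2; cleared 0 line(s) (total 1); column heights now [2 3 4 3], max=4
Drop 4: T rot2 at col 1 lands with bottom-row=4; cleared 0 line(s) (total 1); column heights now [2 6 6 6], max=6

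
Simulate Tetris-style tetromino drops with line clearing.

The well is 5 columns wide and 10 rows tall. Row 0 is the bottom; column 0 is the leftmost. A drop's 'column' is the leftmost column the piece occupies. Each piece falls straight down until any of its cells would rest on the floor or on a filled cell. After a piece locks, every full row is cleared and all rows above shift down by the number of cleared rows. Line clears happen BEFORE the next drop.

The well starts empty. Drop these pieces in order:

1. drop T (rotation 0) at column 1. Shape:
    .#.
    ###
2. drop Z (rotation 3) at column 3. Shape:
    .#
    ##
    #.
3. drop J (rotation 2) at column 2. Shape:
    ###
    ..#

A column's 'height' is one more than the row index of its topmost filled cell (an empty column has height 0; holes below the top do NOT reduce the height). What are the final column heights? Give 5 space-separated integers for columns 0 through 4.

Answer: 0 1 6 6 6

Derivation:
Drop 1: T rot0 at col 1 lands with bottom-row=0; cleared 0 line(s) (total 0); column heights now [0 1 2 1 0], max=2
Drop 2: Z rot3 at col 3 lands with bottom-row=1; cleared 0 line(s) (total 0); column heights now [0 1 2 3 4], max=4
Drop 3: J rot2 at col 2 lands with bottom-row=4; cleared 0 line(s) (total 0); column heights now [0 1 6 6 6], max=6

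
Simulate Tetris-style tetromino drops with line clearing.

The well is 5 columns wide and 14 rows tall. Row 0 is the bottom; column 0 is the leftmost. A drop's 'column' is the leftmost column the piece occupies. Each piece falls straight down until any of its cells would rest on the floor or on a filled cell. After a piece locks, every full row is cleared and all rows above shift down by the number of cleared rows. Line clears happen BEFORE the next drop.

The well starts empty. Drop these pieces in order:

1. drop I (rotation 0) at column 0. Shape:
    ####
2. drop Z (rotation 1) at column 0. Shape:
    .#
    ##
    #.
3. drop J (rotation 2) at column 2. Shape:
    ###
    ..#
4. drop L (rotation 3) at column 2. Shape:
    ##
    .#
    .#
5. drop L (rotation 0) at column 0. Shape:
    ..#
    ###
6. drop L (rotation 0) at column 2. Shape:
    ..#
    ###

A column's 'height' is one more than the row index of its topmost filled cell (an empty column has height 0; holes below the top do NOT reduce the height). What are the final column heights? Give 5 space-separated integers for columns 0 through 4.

Answer: 5 5 7 7 8

Derivation:
Drop 1: I rot0 at col 0 lands with bottom-row=0; cleared 0 line(s) (total 0); column heights now [1 1 1 1 0], max=1
Drop 2: Z rot1 at col 0 lands with bottom-row=1; cleared 0 line(s) (total 0); column heights now [3 4 1 1 0], max=4
Drop 3: J rot2 at col 2 lands with bottom-row=0; cleared 1 line(s) (total 1); column heights now [2 3 1 1 1], max=3
Drop 4: L rot3 at col 2 lands with bottom-row=1; cleared 0 line(s) (total 1); column heights now [2 3 4 4 1], max=4
Drop 5: L rot0 at col 0 lands with bottom-row=4; cleared 0 line(s) (total 1); column heights now [5 5 6 4 1], max=6
Drop 6: L rot0 at col 2 lands with bottom-row=6; cleared 0 line(s) (total 1); column heights now [5 5 7 7 8], max=8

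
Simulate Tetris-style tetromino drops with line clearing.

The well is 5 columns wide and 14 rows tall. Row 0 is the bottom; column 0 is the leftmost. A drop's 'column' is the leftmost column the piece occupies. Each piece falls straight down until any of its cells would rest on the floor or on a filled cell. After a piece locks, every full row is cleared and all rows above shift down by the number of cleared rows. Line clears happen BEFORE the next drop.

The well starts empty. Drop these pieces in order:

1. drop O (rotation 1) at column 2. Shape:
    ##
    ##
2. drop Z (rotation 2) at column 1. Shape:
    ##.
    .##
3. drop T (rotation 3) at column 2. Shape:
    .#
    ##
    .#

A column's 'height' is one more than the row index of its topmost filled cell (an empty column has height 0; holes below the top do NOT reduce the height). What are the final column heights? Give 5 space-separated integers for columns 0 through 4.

Drop 1: O rot1 at col 2 lands with bottom-row=0; cleared 0 line(s) (total 0); column heights now [0 0 2 2 0], max=2
Drop 2: Z rot2 at col 1 lands with bottom-row=2; cleared 0 line(s) (total 0); column heights now [0 4 4 3 0], max=4
Drop 3: T rot3 at col 2 lands with bottom-row=3; cleared 0 line(s) (total 0); column heights now [0 4 5 6 0], max=6

Answer: 0 4 5 6 0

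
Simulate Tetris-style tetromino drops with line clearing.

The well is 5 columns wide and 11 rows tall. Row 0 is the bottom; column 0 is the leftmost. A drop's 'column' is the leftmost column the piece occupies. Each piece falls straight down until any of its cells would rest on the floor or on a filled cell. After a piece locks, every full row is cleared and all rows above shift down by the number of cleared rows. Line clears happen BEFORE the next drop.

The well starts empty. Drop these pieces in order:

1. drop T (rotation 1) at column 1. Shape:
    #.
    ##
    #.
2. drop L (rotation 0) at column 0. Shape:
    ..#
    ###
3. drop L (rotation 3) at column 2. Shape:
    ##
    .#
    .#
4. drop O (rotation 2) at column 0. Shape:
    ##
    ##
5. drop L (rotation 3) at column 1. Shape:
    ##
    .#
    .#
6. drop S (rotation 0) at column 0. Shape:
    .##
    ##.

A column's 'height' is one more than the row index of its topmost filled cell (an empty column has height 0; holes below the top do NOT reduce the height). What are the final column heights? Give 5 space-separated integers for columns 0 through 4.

Drop 1: T rot1 at col 1 lands with bottom-row=0; cleared 0 line(s) (total 0); column heights now [0 3 2 0 0], max=3
Drop 2: L rot0 at col 0 lands with bottom-row=3; cleared 0 line(s) (total 0); column heights now [4 4 5 0 0], max=5
Drop 3: L rot3 at col 2 lands with bottom-row=3; cleared 0 line(s) (total 0); column heights now [4 4 6 6 0], max=6
Drop 4: O rot2 at col 0 lands with bottom-row=4; cleared 0 line(s) (total 0); column heights now [6 6 6 6 0], max=6
Drop 5: L rot3 at col 1 lands with bottom-row=6; cleared 0 line(s) (total 0); column heights now [6 9 9 6 0], max=9
Drop 6: S rot0 at col 0 lands with bottom-row=9; cleared 0 line(s) (total 0); column heights now [10 11 11 6 0], max=11

Answer: 10 11 11 6 0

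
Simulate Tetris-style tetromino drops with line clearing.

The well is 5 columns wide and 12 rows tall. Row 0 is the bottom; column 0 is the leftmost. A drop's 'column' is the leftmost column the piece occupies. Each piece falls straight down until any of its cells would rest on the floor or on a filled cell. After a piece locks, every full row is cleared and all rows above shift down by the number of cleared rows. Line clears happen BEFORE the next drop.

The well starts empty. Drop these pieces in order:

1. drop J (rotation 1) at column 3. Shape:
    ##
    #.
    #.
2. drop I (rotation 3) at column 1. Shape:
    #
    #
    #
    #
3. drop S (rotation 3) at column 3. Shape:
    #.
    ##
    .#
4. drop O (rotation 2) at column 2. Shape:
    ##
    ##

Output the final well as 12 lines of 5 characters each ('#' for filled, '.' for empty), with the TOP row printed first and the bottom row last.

Answer: .....
.....
.....
.....
..##.
..##.
...#.
...##
.#..#
.#.##
.#.#.
.#.#.

Derivation:
Drop 1: J rot1 at col 3 lands with bottom-row=0; cleared 0 line(s) (total 0); column heights now [0 0 0 3 3], max=3
Drop 2: I rot3 at col 1 lands with bottom-row=0; cleared 0 line(s) (total 0); column heights now [0 4 0 3 3], max=4
Drop 3: S rot3 at col 3 lands with bottom-row=3; cleared 0 line(s) (total 0); column heights now [0 4 0 6 5], max=6
Drop 4: O rot2 at col 2 lands with bottom-row=6; cleared 0 line(s) (total 0); column heights now [0 4 8 8 5], max=8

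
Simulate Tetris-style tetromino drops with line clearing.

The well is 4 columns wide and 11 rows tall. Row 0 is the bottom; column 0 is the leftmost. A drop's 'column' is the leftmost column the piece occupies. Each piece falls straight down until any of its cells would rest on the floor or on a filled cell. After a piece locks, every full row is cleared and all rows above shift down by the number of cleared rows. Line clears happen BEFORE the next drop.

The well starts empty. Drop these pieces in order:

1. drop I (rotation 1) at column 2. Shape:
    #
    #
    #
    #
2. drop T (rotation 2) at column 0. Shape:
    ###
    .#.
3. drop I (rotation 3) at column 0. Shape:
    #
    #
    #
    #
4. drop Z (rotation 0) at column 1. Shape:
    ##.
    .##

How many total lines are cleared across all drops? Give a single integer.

Drop 1: I rot1 at col 2 lands with bottom-row=0; cleared 0 line(s) (total 0); column heights now [0 0 4 0], max=4
Drop 2: T rot2 at col 0 lands with bottom-row=3; cleared 0 line(s) (total 0); column heights now [5 5 5 0], max=5
Drop 3: I rot3 at col 0 lands with bottom-row=5; cleared 0 line(s) (total 0); column heights now [9 5 5 0], max=9
Drop 4: Z rot0 at col 1 lands with bottom-row=5; cleared 0 line(s) (total 0); column heights now [9 7 7 6], max=9

Answer: 0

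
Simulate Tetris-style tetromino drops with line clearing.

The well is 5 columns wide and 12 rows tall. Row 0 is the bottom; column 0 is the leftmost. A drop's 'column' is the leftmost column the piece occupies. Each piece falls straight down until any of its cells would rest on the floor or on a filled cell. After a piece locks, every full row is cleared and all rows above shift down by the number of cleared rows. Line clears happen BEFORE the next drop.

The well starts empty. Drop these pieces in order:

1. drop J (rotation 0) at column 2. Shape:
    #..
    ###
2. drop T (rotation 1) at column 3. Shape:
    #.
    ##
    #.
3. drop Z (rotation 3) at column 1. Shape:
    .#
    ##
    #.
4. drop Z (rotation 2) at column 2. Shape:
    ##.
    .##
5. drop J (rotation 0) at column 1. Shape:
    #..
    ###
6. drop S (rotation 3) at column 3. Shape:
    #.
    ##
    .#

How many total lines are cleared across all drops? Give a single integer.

Drop 1: J rot0 at col 2 lands with bottom-row=0; cleared 0 line(s) (total 0); column heights now [0 0 2 1 1], max=2
Drop 2: T rot1 at col 3 lands with bottom-row=1; cleared 0 line(s) (total 0); column heights now [0 0 2 4 3], max=4
Drop 3: Z rot3 at col 1 lands with bottom-row=1; cleared 0 line(s) (total 0); column heights now [0 3 4 4 3], max=4
Drop 4: Z rot2 at col 2 lands with bottom-row=4; cleared 0 line(s) (total 0); column heights now [0 3 6 6 5], max=6
Drop 5: J rot0 at col 1 lands with bottom-row=6; cleared 0 line(s) (total 0); column heights now [0 8 7 7 5], max=8
Drop 6: S rot3 at col 3 lands with bottom-row=6; cleared 0 line(s) (total 0); column heights now [0 8 7 9 8], max=9

Answer: 0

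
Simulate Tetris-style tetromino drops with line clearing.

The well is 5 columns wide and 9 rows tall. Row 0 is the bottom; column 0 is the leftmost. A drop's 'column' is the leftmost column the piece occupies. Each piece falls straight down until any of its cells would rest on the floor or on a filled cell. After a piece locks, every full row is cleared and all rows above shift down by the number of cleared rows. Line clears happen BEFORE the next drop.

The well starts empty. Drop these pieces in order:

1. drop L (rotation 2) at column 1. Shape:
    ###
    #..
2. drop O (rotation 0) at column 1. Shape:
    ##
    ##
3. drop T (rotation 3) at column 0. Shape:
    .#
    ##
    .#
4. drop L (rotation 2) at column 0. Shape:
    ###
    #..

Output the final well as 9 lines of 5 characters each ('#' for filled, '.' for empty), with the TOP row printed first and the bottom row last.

Answer: .....
###..
##...
##...
.#...
.##..
.##..
.###.
.#...

Derivation:
Drop 1: L rot2 at col 1 lands with bottom-row=0; cleared 0 line(s) (total 0); column heights now [0 2 2 2 0], max=2
Drop 2: O rot0 at col 1 lands with bottom-row=2; cleared 0 line(s) (total 0); column heights now [0 4 4 2 0], max=4
Drop 3: T rot3 at col 0 lands with bottom-row=4; cleared 0 line(s) (total 0); column heights now [6 7 4 2 0], max=7
Drop 4: L rot2 at col 0 lands with bottom-row=6; cleared 0 line(s) (total 0); column heights now [8 8 8 2 0], max=8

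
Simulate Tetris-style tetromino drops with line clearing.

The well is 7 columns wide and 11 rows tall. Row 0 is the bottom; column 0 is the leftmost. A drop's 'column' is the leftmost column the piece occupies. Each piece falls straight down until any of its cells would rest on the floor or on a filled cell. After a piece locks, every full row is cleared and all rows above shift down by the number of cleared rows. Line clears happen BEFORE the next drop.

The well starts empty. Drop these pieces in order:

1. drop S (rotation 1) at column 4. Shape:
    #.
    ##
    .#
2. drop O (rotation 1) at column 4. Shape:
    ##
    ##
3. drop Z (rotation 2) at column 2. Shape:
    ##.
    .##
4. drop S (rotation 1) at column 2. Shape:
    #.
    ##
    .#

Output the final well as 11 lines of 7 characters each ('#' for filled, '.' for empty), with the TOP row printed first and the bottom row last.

Answer: .......
..#....
..##...
...#...
..##...
...##..
....##.
....##.
....#..
....##.
.....#.

Derivation:
Drop 1: S rot1 at col 4 lands with bottom-row=0; cleared 0 line(s) (total 0); column heights now [0 0 0 0 3 2 0], max=3
Drop 2: O rot1 at col 4 lands with bottom-row=3; cleared 0 line(s) (total 0); column heights now [0 0 0 0 5 5 0], max=5
Drop 3: Z rot2 at col 2 lands with bottom-row=5; cleared 0 line(s) (total 0); column heights now [0 0 7 7 6 5 0], max=7
Drop 4: S rot1 at col 2 lands with bottom-row=7; cleared 0 line(s) (total 0); column heights now [0 0 10 9 6 5 0], max=10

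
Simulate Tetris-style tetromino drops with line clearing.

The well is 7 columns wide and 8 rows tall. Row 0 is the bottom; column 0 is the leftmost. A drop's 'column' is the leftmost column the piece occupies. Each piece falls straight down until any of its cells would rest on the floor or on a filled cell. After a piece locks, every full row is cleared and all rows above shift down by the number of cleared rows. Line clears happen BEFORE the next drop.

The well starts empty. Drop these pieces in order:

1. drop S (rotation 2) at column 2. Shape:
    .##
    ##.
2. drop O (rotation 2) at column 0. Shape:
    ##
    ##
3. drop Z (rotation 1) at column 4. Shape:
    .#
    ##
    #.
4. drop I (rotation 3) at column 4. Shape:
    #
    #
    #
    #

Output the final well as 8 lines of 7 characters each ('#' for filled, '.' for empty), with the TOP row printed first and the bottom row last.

Drop 1: S rot2 at col 2 lands with bottom-row=0; cleared 0 line(s) (total 0); column heights now [0 0 1 2 2 0 0], max=2
Drop 2: O rot2 at col 0 lands with bottom-row=0; cleared 0 line(s) (total 0); column heights now [2 2 1 2 2 0 0], max=2
Drop 3: Z rot1 at col 4 lands with bottom-row=2; cleared 0 line(s) (total 0); column heights now [2 2 1 2 4 5 0], max=5
Drop 4: I rot3 at col 4 lands with bottom-row=4; cleared 0 line(s) (total 0); column heights now [2 2 1 2 8 5 0], max=8

Answer: ....#..
....#..
....#..
....##.
....##.
....#..
##.##..
####...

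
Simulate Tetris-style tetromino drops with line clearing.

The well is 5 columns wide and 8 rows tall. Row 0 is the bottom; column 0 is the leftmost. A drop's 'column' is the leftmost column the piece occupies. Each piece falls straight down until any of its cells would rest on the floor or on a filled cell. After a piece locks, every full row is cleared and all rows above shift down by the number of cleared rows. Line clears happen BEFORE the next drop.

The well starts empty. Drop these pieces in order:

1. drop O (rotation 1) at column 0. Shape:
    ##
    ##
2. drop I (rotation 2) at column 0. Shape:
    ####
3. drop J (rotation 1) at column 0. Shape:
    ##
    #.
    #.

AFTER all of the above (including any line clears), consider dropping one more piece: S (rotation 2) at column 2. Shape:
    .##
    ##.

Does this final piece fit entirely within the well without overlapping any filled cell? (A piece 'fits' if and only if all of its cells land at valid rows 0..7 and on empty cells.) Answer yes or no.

Drop 1: O rot1 at col 0 lands with bottom-row=0; cleared 0 line(s) (total 0); column heights now [2 2 0 0 0], max=2
Drop 2: I rot2 at col 0 lands with bottom-row=2; cleared 0 line(s) (total 0); column heights now [3 3 3 3 0], max=3
Drop 3: J rot1 at col 0 lands with bottom-row=3; cleared 0 line(s) (total 0); column heights now [6 6 3 3 0], max=6
Test piece S rot2 at col 2 (width 3): heights before test = [6 6 3 3 0]; fits = True

Answer: yes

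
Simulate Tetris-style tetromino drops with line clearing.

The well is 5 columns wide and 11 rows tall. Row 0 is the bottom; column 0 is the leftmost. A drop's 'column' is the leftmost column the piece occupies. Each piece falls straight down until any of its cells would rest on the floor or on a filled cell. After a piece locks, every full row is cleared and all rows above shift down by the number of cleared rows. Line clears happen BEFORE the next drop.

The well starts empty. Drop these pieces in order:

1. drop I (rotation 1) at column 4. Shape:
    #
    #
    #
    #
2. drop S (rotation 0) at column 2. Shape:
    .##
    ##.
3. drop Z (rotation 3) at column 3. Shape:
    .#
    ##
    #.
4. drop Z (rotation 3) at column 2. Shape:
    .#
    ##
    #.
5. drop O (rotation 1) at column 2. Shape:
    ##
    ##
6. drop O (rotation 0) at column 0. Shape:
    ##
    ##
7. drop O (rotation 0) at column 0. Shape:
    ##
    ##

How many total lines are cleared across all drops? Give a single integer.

Answer: 1

Derivation:
Drop 1: I rot1 at col 4 lands with bottom-row=0; cleared 0 line(s) (total 0); column heights now [0 0 0 0 4], max=4
Drop 2: S rot0 at col 2 lands with bottom-row=3; cleared 0 line(s) (total 0); column heights now [0 0 4 5 5], max=5
Drop 3: Z rot3 at col 3 lands with bottom-row=5; cleared 0 line(s) (total 0); column heights now [0 0 4 7 8], max=8
Drop 4: Z rot3 at col 2 lands with bottom-row=6; cleared 0 line(s) (total 0); column heights now [0 0 8 9 8], max=9
Drop 5: O rot1 at col 2 lands with bottom-row=9; cleared 0 line(s) (total 0); column heights now [0 0 11 11 8], max=11
Drop 6: O rot0 at col 0 lands with bottom-row=0; cleared 0 line(s) (total 0); column heights now [2 2 11 11 8], max=11
Drop 7: O rot0 at col 0 lands with bottom-row=2; cleared 1 line(s) (total 1); column heights now [3 3 10 10 7], max=10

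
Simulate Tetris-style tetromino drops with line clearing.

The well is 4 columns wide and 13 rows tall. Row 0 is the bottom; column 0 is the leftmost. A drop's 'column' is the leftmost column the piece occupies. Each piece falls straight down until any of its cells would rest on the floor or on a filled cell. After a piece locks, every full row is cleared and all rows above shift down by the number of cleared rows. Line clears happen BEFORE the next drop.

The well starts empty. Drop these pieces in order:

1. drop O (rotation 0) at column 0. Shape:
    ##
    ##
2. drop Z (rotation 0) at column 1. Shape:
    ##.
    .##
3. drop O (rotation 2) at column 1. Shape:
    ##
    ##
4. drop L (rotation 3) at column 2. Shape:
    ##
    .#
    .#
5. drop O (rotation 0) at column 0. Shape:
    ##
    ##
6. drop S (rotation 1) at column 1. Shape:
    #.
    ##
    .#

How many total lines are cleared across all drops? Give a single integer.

Answer: 2

Derivation:
Drop 1: O rot0 at col 0 lands with bottom-row=0; cleared 0 line(s) (total 0); column heights now [2 2 0 0], max=2
Drop 2: Z rot0 at col 1 lands with bottom-row=1; cleared 1 line(s) (total 1); column heights now [1 2 2 0], max=2
Drop 3: O rot2 at col 1 lands with bottom-row=2; cleared 0 line(s) (total 1); column heights now [1 4 4 0], max=4
Drop 4: L rot3 at col 2 lands with bottom-row=2; cleared 0 line(s) (total 1); column heights now [1 4 5 5], max=5
Drop 5: O rot0 at col 0 lands with bottom-row=4; cleared 1 line(s) (total 2); column heights now [5 5 4 4], max=5
Drop 6: S rot1 at col 1 lands with bottom-row=4; cleared 0 line(s) (total 2); column heights now [5 7 6 4], max=7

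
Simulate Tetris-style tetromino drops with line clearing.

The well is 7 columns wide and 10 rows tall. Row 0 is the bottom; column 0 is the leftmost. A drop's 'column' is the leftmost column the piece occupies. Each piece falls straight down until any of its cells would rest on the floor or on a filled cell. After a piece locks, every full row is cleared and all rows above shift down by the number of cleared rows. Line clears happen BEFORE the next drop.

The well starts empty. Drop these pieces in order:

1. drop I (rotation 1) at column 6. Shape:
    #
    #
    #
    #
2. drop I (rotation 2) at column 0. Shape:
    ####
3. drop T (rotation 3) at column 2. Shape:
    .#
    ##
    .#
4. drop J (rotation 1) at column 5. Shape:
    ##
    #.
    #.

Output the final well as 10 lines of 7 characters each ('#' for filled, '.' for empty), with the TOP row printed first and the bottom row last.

Drop 1: I rot1 at col 6 lands with bottom-row=0; cleared 0 line(s) (total 0); column heights now [0 0 0 0 0 0 4], max=4
Drop 2: I rot2 at col 0 lands with bottom-row=0; cleared 0 line(s) (total 0); column heights now [1 1 1 1 0 0 4], max=4
Drop 3: T rot3 at col 2 lands with bottom-row=1; cleared 0 line(s) (total 0); column heights now [1 1 3 4 0 0 4], max=4
Drop 4: J rot1 at col 5 lands with bottom-row=2; cleared 0 line(s) (total 0); column heights now [1 1 3 4 0 5 5], max=5

Answer: .......
.......
.......
.......
.......
.....##
...#.##
..##.##
...#..#
####..#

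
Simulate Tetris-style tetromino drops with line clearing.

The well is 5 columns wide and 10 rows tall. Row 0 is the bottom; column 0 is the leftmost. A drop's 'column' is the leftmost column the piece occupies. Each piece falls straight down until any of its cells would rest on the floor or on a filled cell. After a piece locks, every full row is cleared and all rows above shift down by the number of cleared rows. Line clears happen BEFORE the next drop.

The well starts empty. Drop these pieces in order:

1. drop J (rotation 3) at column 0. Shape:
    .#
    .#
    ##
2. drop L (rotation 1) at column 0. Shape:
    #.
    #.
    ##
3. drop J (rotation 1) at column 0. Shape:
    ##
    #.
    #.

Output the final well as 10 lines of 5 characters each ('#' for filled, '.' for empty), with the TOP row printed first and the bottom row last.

Answer: .....
##...
#....
#....
#....
#....
##...
.#...
.#...
##...

Derivation:
Drop 1: J rot3 at col 0 lands with bottom-row=0; cleared 0 line(s) (total 0); column heights now [1 3 0 0 0], max=3
Drop 2: L rot1 at col 0 lands with bottom-row=3; cleared 0 line(s) (total 0); column heights now [6 4 0 0 0], max=6
Drop 3: J rot1 at col 0 lands with bottom-row=6; cleared 0 line(s) (total 0); column heights now [9 9 0 0 0], max=9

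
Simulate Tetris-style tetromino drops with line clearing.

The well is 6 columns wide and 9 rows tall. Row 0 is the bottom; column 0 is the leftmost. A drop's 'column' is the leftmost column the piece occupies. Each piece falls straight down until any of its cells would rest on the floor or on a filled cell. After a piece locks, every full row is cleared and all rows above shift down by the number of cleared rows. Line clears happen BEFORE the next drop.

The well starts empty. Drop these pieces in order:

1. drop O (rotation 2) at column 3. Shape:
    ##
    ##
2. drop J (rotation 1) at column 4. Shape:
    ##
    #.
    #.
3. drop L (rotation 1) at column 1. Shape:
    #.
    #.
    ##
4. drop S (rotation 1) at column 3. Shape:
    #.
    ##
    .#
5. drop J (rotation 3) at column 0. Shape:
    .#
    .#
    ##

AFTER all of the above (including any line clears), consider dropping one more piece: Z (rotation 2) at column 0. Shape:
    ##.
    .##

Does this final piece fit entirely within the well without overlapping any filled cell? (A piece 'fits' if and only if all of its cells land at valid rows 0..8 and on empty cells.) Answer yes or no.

Drop 1: O rot2 at col 3 lands with bottom-row=0; cleared 0 line(s) (total 0); column heights now [0 0 0 2 2 0], max=2
Drop 2: J rot1 at col 4 lands with bottom-row=2; cleared 0 line(s) (total 0); column heights now [0 0 0 2 5 5], max=5
Drop 3: L rot1 at col 1 lands with bottom-row=0; cleared 0 line(s) (total 0); column heights now [0 3 1 2 5 5], max=5
Drop 4: S rot1 at col 3 lands with bottom-row=5; cleared 0 line(s) (total 0); column heights now [0 3 1 8 7 5], max=8
Drop 5: J rot3 at col 0 lands with bottom-row=3; cleared 0 line(s) (total 0); column heights now [4 6 1 8 7 5], max=8
Test piece Z rot2 at col 0 (width 3): heights before test = [4 6 1 8 7 5]; fits = True

Answer: yes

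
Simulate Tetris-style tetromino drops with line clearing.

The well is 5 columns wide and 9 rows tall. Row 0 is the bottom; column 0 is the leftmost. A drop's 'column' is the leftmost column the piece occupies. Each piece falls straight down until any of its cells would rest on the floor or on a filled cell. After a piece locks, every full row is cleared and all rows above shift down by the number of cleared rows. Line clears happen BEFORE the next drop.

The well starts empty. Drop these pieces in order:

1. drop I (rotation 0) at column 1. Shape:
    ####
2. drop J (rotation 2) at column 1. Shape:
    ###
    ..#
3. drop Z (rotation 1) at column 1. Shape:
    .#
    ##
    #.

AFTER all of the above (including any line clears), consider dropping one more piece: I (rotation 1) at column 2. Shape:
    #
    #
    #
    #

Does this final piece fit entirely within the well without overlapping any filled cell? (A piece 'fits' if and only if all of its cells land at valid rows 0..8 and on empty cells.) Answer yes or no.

Answer: no

Derivation:
Drop 1: I rot0 at col 1 lands with bottom-row=0; cleared 0 line(s) (total 0); column heights now [0 1 1 1 1], max=1
Drop 2: J rot2 at col 1 lands with bottom-row=1; cleared 0 line(s) (total 0); column heights now [0 3 3 3 1], max=3
Drop 3: Z rot1 at col 1 lands with bottom-row=3; cleared 0 line(s) (total 0); column heights now [0 5 6 3 1], max=6
Test piece I rot1 at col 2 (width 1): heights before test = [0 5 6 3 1]; fits = False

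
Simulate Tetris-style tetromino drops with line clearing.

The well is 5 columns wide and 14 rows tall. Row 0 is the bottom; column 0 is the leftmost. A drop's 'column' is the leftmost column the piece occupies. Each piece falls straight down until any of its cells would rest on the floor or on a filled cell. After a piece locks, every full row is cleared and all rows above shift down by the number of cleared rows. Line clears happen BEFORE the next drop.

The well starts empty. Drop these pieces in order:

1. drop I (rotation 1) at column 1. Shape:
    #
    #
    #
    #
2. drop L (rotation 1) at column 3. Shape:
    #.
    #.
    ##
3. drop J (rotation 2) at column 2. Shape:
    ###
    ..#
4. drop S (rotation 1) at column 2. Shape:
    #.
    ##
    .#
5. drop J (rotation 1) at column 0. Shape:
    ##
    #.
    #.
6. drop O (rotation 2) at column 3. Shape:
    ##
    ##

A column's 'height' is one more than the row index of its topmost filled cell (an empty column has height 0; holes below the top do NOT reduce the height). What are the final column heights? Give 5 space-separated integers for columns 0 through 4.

Drop 1: I rot1 at col 1 lands with bottom-row=0; cleared 0 line(s) (total 0); column heights now [0 4 0 0 0], max=4
Drop 2: L rot1 at col 3 lands with bottom-row=0; cleared 0 line(s) (total 0); column heights now [0 4 0 3 1], max=4
Drop 3: J rot2 at col 2 lands with bottom-row=2; cleared 0 line(s) (total 0); column heights now [0 4 4 4 4], max=4
Drop 4: S rot1 at col 2 lands with bottom-row=4; cleared 0 line(s) (total 0); column heights now [0 4 7 6 4], max=7
Drop 5: J rot1 at col 0 lands with bottom-row=2; cleared 1 line(s) (total 1); column heights now [4 4 6 5 3], max=6
Drop 6: O rot2 at col 3 lands with bottom-row=5; cleared 0 line(s) (total 1); column heights now [4 4 6 7 7], max=7

Answer: 4 4 6 7 7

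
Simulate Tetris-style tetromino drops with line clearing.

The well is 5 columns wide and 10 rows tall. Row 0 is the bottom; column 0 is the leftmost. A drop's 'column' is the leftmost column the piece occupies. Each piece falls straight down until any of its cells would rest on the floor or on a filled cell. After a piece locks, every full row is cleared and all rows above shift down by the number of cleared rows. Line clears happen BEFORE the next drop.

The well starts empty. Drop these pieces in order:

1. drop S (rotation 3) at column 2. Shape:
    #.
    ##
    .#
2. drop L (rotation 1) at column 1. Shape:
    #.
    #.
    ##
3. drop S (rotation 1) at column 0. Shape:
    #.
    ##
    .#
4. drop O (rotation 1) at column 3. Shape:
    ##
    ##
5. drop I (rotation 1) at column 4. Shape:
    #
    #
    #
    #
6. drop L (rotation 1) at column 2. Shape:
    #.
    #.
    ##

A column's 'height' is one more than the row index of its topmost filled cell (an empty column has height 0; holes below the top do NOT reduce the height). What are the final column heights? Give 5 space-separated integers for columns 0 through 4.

Answer: 9 8 7 5 8

Derivation:
Drop 1: S rot3 at col 2 lands with bottom-row=0; cleared 0 line(s) (total 0); column heights now [0 0 3 2 0], max=3
Drop 2: L rot1 at col 1 lands with bottom-row=3; cleared 0 line(s) (total 0); column heights now [0 6 4 2 0], max=6
Drop 3: S rot1 at col 0 lands with bottom-row=6; cleared 0 line(s) (total 0); column heights now [9 8 4 2 0], max=9
Drop 4: O rot1 at col 3 lands with bottom-row=2; cleared 0 line(s) (total 0); column heights now [9 8 4 4 4], max=9
Drop 5: I rot1 at col 4 lands with bottom-row=4; cleared 0 line(s) (total 0); column heights now [9 8 4 4 8], max=9
Drop 6: L rot1 at col 2 lands with bottom-row=4; cleared 0 line(s) (total 0); column heights now [9 8 7 5 8], max=9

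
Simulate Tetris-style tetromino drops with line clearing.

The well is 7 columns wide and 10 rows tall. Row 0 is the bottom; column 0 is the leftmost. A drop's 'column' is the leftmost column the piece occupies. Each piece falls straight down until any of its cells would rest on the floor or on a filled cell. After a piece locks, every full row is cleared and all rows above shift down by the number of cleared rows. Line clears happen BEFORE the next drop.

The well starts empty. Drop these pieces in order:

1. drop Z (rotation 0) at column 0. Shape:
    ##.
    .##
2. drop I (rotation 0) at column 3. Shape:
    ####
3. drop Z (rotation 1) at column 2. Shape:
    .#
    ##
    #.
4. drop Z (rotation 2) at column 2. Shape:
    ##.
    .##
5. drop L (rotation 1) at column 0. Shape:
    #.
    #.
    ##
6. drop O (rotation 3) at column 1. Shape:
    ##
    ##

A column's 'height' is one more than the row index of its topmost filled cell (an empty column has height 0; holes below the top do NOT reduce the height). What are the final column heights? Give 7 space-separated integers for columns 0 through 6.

Drop 1: Z rot0 at col 0 lands with bottom-row=0; cleared 0 line(s) (total 0); column heights now [2 2 1 0 0 0 0], max=2
Drop 2: I rot0 at col 3 lands with bottom-row=0; cleared 0 line(s) (total 0); column heights now [2 2 1 1 1 1 1], max=2
Drop 3: Z rot1 at col 2 lands with bottom-row=1; cleared 0 line(s) (total 0); column heights now [2 2 3 4 1 1 1], max=4
Drop 4: Z rot2 at col 2 lands with bottom-row=4; cleared 0 line(s) (total 0); column heights now [2 2 6 6 5 1 1], max=6
Drop 5: L rot1 at col 0 lands with bottom-row=2; cleared 0 line(s) (total 0); column heights now [5 3 6 6 5 1 1], max=6
Drop 6: O rot3 at col 1 lands with bottom-row=6; cleared 0 line(s) (total 0); column heights now [5 8 8 6 5 1 1], max=8

Answer: 5 8 8 6 5 1 1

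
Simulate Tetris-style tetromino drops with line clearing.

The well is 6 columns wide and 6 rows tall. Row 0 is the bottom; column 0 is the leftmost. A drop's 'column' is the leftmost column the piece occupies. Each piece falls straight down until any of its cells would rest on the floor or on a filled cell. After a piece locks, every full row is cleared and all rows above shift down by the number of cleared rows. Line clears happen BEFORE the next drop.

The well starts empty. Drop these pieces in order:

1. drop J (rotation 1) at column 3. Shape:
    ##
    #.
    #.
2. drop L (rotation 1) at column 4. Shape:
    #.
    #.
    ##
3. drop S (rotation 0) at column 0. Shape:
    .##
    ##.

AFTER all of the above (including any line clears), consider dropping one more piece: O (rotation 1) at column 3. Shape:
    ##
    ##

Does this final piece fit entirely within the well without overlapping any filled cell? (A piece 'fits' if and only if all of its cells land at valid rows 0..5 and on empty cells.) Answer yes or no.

Answer: no

Derivation:
Drop 1: J rot1 at col 3 lands with bottom-row=0; cleared 0 line(s) (total 0); column heights now [0 0 0 3 3 0], max=3
Drop 2: L rot1 at col 4 lands with bottom-row=3; cleared 0 line(s) (total 0); column heights now [0 0 0 3 6 4], max=6
Drop 3: S rot0 at col 0 lands with bottom-row=0; cleared 0 line(s) (total 0); column heights now [1 2 2 3 6 4], max=6
Test piece O rot1 at col 3 (width 2): heights before test = [1 2 2 3 6 4]; fits = False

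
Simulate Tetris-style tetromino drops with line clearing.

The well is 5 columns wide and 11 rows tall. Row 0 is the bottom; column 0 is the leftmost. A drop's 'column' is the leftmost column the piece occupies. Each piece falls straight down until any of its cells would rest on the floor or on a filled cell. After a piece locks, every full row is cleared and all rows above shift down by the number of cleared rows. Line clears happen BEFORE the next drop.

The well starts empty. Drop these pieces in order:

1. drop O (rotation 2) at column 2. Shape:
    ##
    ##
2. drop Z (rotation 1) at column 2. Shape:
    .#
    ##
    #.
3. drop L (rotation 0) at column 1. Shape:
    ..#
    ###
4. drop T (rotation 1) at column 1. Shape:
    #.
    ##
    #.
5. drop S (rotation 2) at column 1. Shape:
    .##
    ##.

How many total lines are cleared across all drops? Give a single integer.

Drop 1: O rot2 at col 2 lands with bottom-row=0; cleared 0 line(s) (total 0); column heights now [0 0 2 2 0], max=2
Drop 2: Z rot1 at col 2 lands with bottom-row=2; cleared 0 line(s) (total 0); column heights now [0 0 4 5 0], max=5
Drop 3: L rot0 at col 1 lands with bottom-row=5; cleared 0 line(s) (total 0); column heights now [0 6 6 7 0], max=7
Drop 4: T rot1 at col 1 lands with bottom-row=6; cleared 0 line(s) (total 0); column heights now [0 9 8 7 0], max=9
Drop 5: S rot2 at col 1 lands with bottom-row=9; cleared 0 line(s) (total 0); column heights now [0 10 11 11 0], max=11

Answer: 0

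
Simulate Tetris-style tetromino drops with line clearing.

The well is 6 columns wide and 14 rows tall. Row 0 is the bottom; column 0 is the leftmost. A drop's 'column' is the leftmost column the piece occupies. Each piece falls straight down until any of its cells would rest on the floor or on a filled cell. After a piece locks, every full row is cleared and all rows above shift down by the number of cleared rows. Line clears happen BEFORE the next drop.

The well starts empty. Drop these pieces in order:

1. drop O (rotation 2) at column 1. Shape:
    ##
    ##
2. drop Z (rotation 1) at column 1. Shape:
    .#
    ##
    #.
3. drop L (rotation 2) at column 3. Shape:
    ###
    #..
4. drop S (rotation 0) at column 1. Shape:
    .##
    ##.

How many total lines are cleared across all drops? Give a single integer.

Drop 1: O rot2 at col 1 lands with bottom-row=0; cleared 0 line(s) (total 0); column heights now [0 2 2 0 0 0], max=2
Drop 2: Z rot1 at col 1 lands with bottom-row=2; cleared 0 line(s) (total 0); column heights now [0 4 5 0 0 0], max=5
Drop 3: L rot2 at col 3 lands with bottom-row=0; cleared 0 line(s) (total 0); column heights now [0 4 5 2 2 2], max=5
Drop 4: S rot0 at col 1 lands with bottom-row=5; cleared 0 line(s) (total 0); column heights now [0 6 7 7 2 2], max=7

Answer: 0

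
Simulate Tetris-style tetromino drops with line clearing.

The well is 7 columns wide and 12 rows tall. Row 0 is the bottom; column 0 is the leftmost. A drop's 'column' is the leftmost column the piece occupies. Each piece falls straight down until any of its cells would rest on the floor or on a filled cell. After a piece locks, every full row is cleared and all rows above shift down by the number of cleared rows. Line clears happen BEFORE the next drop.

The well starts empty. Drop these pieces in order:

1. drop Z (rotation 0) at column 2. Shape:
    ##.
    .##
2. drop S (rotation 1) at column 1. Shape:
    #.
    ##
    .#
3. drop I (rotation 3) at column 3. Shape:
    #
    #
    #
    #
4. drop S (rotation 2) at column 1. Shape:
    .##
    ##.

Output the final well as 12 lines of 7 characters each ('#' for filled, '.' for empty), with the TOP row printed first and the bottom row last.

Drop 1: Z rot0 at col 2 lands with bottom-row=0; cleared 0 line(s) (total 0); column heights now [0 0 2 2 1 0 0], max=2
Drop 2: S rot1 at col 1 lands with bottom-row=2; cleared 0 line(s) (total 0); column heights now [0 5 4 2 1 0 0], max=5
Drop 3: I rot3 at col 3 lands with bottom-row=2; cleared 0 line(s) (total 0); column heights now [0 5 4 6 1 0 0], max=6
Drop 4: S rot2 at col 1 lands with bottom-row=5; cleared 0 line(s) (total 0); column heights now [0 6 7 7 1 0 0], max=7

Answer: .......
.......
.......
.......
.......
..##...
.###...
.#.#...
.###...
..##...
..##...
...##..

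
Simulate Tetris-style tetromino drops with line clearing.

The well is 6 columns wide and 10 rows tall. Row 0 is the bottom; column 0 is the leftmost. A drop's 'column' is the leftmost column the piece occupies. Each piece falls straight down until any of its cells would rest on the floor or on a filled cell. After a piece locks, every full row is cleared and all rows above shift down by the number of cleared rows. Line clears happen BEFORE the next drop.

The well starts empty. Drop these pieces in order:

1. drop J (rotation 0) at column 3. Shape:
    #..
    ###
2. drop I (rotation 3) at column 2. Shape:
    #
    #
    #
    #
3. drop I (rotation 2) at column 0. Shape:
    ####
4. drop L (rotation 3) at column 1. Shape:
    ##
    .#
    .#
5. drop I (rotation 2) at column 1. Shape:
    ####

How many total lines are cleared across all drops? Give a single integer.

Answer: 0

Derivation:
Drop 1: J rot0 at col 3 lands with bottom-row=0; cleared 0 line(s) (total 0); column heights now [0 0 0 2 1 1], max=2
Drop 2: I rot3 at col 2 lands with bottom-row=0; cleared 0 line(s) (total 0); column heights now [0 0 4 2 1 1], max=4
Drop 3: I rot2 at col 0 lands with bottom-row=4; cleared 0 line(s) (total 0); column heights now [5 5 5 5 1 1], max=5
Drop 4: L rot3 at col 1 lands with bottom-row=5; cleared 0 line(s) (total 0); column heights now [5 8 8 5 1 1], max=8
Drop 5: I rot2 at col 1 lands with bottom-row=8; cleared 0 line(s) (total 0); column heights now [5 9 9 9 9 1], max=9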